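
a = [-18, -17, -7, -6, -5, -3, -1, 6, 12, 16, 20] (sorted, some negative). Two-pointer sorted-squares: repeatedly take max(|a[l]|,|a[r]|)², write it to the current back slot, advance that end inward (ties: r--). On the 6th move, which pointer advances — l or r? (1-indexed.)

l=1 r=11: |-18|<=|20| out[11]=400, r--
l=1 r=10: |-18|>|16| out[10]=324, l++
l=2 r=10: |-17|>|16| out[9]=289, l++
l=3 r=10: |-7|<=|16| out[8]=256, r--
l=3 r=9: |-7|<=|12| out[7]=144, r--
l=3 r=8: |-7|>|6| out[6]=49, l++

l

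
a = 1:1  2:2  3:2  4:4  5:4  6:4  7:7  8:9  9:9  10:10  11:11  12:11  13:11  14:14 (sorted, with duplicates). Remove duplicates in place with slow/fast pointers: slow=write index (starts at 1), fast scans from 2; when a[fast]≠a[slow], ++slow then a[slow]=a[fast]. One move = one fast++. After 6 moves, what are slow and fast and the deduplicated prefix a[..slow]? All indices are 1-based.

slow=4, fast=8, prefix=[1, 2, 4, 7]

slow=1 fast=2: a[fast]=2≠a[slow]=1 write a[2]=2, slow++,fast++
slow=2 fast=3: a[fast]=2=a[slow] dup, fast++
slow=2 fast=4: a[fast]=4≠a[slow]=2 write a[3]=4, slow++,fast++
slow=3 fast=5: a[fast]=4=a[slow] dup, fast++
slow=3 fast=6: a[fast]=4=a[slow] dup, fast++
slow=3 fast=7: a[fast]=7≠a[slow]=4 write a[4]=7, slow++,fast++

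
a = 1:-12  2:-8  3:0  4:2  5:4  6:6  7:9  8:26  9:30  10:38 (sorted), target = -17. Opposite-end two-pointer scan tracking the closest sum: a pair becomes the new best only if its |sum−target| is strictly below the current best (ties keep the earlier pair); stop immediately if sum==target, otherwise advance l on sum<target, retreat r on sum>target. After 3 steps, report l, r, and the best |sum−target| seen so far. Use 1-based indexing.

l=1, r=7, best |Δ|=31

[1,10] -12+38=26 d=43 * → r--
[1,9] -12+30=18 d=35 * → r--
[1,8] -12+26=14 d=31 * → r--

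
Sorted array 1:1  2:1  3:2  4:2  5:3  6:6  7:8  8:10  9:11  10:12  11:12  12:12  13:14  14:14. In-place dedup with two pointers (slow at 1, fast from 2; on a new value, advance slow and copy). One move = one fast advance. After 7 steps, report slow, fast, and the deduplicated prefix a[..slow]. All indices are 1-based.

slow=6, fast=9, prefix=[1, 2, 3, 6, 8, 10]

(s=1,f=2) a[fast]=1=a[slow] dup → fast++
(s=1,f=3) a[fast]=2≠a[slow]=1 write a[2]=2 → slow++,fast++
(s=2,f=4) a[fast]=2=a[slow] dup → fast++
(s=2,f=5) a[fast]=3≠a[slow]=2 write a[3]=3 → slow++,fast++
(s=3,f=6) a[fast]=6≠a[slow]=3 write a[4]=6 → slow++,fast++
(s=4,f=7) a[fast]=8≠a[slow]=6 write a[5]=8 → slow++,fast++
(s=5,f=8) a[fast]=10≠a[slow]=8 write a[6]=10 → slow++,fast++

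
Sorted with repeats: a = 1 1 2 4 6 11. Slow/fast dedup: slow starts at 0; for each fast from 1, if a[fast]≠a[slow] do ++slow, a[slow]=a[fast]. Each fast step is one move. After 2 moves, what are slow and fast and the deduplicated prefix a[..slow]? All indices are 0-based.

(s=0,f=1) a[fast]=1=a[slow] dup → fast++
(s=0,f=2) a[fast]=2≠a[slow]=1 write a[1]=2 → slow++,fast++

slow=1, fast=3, prefix=[1, 2]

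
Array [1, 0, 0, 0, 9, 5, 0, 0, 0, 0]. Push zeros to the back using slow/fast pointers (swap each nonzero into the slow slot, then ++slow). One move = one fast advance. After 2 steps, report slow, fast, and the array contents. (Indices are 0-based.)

slow=1, fast=2, a=[1, 0, 0, 0, 9, 5, 0, 0, 0, 0]

(s=0,f=0) a[fast]=1≠0 swap→a[0]=1 → slow++,fast++
(s=1,f=1) a[fast]=0 → fast++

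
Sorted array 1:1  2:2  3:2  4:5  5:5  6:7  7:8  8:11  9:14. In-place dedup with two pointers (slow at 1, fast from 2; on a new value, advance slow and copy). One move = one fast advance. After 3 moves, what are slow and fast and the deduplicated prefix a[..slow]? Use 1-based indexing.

(s=1,f=2) a[fast]=2≠a[slow]=1 write a[2]=2 → slow++,fast++
(s=2,f=3) a[fast]=2=a[slow] dup → fast++
(s=2,f=4) a[fast]=5≠a[slow]=2 write a[3]=5 → slow++,fast++

slow=3, fast=5, prefix=[1, 2, 5]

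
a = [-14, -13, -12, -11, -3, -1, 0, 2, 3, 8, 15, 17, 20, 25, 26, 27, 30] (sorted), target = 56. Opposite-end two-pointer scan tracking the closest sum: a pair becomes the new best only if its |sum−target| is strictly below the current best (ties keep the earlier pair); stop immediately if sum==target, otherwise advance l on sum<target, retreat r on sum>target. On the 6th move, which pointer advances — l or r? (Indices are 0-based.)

[0,16] -14+30=16 d=40 * → l++
[1,16] -13+30=17 d=39 * → l++
[2,16] -12+30=18 d=38 * → l++
[3,16] -11+30=19 d=37 * → l++
[4,16] -3+30=27 d=29 * → l++
[5,16] -1+30=29 d=27 * → l++

l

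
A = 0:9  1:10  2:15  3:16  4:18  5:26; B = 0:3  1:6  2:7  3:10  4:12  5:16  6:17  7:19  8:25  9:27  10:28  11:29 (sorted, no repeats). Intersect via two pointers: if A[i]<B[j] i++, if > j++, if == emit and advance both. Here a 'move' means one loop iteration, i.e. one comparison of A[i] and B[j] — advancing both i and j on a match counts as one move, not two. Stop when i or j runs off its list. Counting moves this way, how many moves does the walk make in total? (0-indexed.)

i=0 j=0: 9>3, j++
i=0 j=1: 9>6, j++
i=0 j=2: 9>7, j++
i=0 j=3: 9<10, i++
i=1 j=3: 10==10 emit, i++,j++
i=2 j=4: 15>12, j++
i=2 j=5: 15<16, i++
i=3 j=5: 16==16 emit, i++,j++
i=4 j=6: 18>17, j++
i=4 j=7: 18<19, i++
i=5 j=7: 26>19, j++
i=5 j=8: 26>25, j++
i=5 j=9: 26<27, i++

13 moves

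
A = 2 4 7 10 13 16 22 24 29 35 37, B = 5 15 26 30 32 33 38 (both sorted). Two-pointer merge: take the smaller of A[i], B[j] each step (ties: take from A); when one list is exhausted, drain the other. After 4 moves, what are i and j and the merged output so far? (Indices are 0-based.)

i=0 j=0: A[i]=2<=B[j]=5 take 2, i++
i=1 j=0: A[i]=4<=B[j]=5 take 4, i++
i=2 j=0: A[i]=7>B[j]=5 take 5, j++
i=2 j=1: A[i]=7<=B[j]=15 take 7, i++

i=3, j=1, merged so far=[2, 4, 5, 7]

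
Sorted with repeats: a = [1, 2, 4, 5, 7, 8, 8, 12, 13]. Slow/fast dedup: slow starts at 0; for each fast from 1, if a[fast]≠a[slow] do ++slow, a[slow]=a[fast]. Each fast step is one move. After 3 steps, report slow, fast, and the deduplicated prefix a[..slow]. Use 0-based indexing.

slow=3, fast=4, prefix=[1, 2, 4, 5]

(s=0,f=1) a[fast]=2≠a[slow]=1 write a[1]=2 → slow++,fast++
(s=1,f=2) a[fast]=4≠a[slow]=2 write a[2]=4 → slow++,fast++
(s=2,f=3) a[fast]=5≠a[slow]=4 write a[3]=5 → slow++,fast++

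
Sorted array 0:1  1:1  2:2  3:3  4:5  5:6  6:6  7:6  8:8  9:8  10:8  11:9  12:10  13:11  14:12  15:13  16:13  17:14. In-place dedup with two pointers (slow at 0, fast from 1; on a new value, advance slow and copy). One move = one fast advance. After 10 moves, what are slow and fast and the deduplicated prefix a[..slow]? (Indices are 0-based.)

slow=0 fast=1: a[fast]=1=a[slow] dup, fast++
slow=0 fast=2: a[fast]=2≠a[slow]=1 write a[1]=2, slow++,fast++
slow=1 fast=3: a[fast]=3≠a[slow]=2 write a[2]=3, slow++,fast++
slow=2 fast=4: a[fast]=5≠a[slow]=3 write a[3]=5, slow++,fast++
slow=3 fast=5: a[fast]=6≠a[slow]=5 write a[4]=6, slow++,fast++
slow=4 fast=6: a[fast]=6=a[slow] dup, fast++
slow=4 fast=7: a[fast]=6=a[slow] dup, fast++
slow=4 fast=8: a[fast]=8≠a[slow]=6 write a[5]=8, slow++,fast++
slow=5 fast=9: a[fast]=8=a[slow] dup, fast++
slow=5 fast=10: a[fast]=8=a[slow] dup, fast++

slow=5, fast=11, prefix=[1, 2, 3, 5, 6, 8]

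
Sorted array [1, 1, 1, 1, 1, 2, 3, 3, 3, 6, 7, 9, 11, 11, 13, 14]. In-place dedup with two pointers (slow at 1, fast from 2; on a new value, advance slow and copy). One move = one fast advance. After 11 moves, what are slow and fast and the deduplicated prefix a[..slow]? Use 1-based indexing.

slow=6, fast=13, prefix=[1, 2, 3, 6, 7, 9]

(s=1,f=2) a[fast]=1=a[slow] dup → fast++
(s=1,f=3) a[fast]=1=a[slow] dup → fast++
(s=1,f=4) a[fast]=1=a[slow] dup → fast++
(s=1,f=5) a[fast]=1=a[slow] dup → fast++
(s=1,f=6) a[fast]=2≠a[slow]=1 write a[2]=2 → slow++,fast++
(s=2,f=7) a[fast]=3≠a[slow]=2 write a[3]=3 → slow++,fast++
(s=3,f=8) a[fast]=3=a[slow] dup → fast++
(s=3,f=9) a[fast]=3=a[slow] dup → fast++
(s=3,f=10) a[fast]=6≠a[slow]=3 write a[4]=6 → slow++,fast++
(s=4,f=11) a[fast]=7≠a[slow]=6 write a[5]=7 → slow++,fast++
(s=5,f=12) a[fast]=9≠a[slow]=7 write a[6]=9 → slow++,fast++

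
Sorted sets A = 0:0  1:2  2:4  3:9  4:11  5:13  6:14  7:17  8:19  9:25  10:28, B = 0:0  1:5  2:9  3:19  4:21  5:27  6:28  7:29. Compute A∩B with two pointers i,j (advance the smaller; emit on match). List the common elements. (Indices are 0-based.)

i=0 j=0: 0==0 emit, i++,j++
i=1 j=1: 2<5, i++
i=2 j=1: 4<5, i++
i=3 j=1: 9>5, j++
i=3 j=2: 9==9 emit, i++,j++
i=4 j=3: 11<19, i++
i=5 j=3: 13<19, i++
i=6 j=3: 14<19, i++
i=7 j=3: 17<19, i++
i=8 j=3: 19==19 emit, i++,j++
i=9 j=4: 25>21, j++
i=9 j=5: 25<27, i++
i=10 j=5: 28>27, j++
i=10 j=6: 28==28 emit, i++,j++

intersection = [0, 9, 19, 28]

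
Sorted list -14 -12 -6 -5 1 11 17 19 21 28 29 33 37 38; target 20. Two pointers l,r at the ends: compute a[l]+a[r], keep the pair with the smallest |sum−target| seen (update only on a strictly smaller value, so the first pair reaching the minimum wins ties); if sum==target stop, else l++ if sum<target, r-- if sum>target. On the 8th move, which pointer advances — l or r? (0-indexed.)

l=0 r=13: -14+38=24 d=4 *, r--
l=0 r=12: -14+37=23 d=3 *, r--
l=0 r=11: -14+33=19 d=1 *, l++
l=1 r=11: -12+33=21 d=1, r--
l=1 r=10: -12+29=17 d=3, l++
l=2 r=10: -6+29=23 d=3, r--
l=2 r=9: -6+28=22 d=2, r--
l=2 r=8: -6+21=15 d=5, l++

l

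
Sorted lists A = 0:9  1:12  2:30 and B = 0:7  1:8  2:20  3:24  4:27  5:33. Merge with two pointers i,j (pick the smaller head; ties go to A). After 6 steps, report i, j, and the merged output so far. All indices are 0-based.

i=0 j=0: A[i]=9>B[j]=7 take 7, j++
i=0 j=1: A[i]=9>B[j]=8 take 8, j++
i=0 j=2: A[i]=9<=B[j]=20 take 9, i++
i=1 j=2: A[i]=12<=B[j]=20 take 12, i++
i=2 j=2: A[i]=30>B[j]=20 take 20, j++
i=2 j=3: A[i]=30>B[j]=24 take 24, j++

i=2, j=4, merged so far=[7, 8, 9, 12, 20, 24]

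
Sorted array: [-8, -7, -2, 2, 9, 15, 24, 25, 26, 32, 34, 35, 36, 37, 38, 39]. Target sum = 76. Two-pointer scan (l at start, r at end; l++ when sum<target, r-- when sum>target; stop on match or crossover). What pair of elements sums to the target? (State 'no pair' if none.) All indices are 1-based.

l=1 r=16: -8+39=31 <76, l++
l=2 r=16: -7+39=32 <76, l++
l=3 r=16: -2+39=37 <76, l++
l=4 r=16: 2+39=41 <76, l++
l=5 r=16: 9+39=48 <76, l++
l=6 r=16: 15+39=54 <76, l++
l=7 r=16: 24+39=63 <76, l++
l=8 r=16: 25+39=64 <76, l++
l=9 r=16: 26+39=65 <76, l++
l=10 r=16: 32+39=71 <76, l++
l=11 r=16: 34+39=73 <76, l++
l=12 r=16: 35+39=74 <76, l++
l=13 r=16: 36+39=75 <76, l++
l=14 r=16: 37+39=76, found

(37, 39)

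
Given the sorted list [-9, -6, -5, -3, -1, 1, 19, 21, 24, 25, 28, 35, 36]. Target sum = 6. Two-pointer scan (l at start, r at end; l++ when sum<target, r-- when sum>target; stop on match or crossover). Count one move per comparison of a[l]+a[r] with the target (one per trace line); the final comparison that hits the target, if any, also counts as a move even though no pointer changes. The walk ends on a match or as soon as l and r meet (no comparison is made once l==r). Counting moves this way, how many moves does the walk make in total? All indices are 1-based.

12 moves

l=1 r=13: -9+36=27 >6, r--
l=1 r=12: -9+35=26 >6, r--
l=1 r=11: -9+28=19 >6, r--
l=1 r=10: -9+25=16 >6, r--
l=1 r=9: -9+24=15 >6, r--
l=1 r=8: -9+21=12 >6, r--
l=1 r=7: -9+19=10 >6, r--
l=1 r=6: -9+1=-8 <6, l++
l=2 r=6: -6+1=-5 <6, l++
l=3 r=6: -5+1=-4 <6, l++
l=4 r=6: -3+1=-2 <6, l++
l=5 r=6: -1+1=0 <6, l++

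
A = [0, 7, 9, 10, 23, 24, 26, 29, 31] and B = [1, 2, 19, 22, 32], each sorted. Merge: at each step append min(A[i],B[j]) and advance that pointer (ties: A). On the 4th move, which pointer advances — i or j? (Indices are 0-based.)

i

i=0 j=0: A[i]=0<=B[j]=1 take 0, i++
i=1 j=0: A[i]=7>B[j]=1 take 1, j++
i=1 j=1: A[i]=7>B[j]=2 take 2, j++
i=1 j=2: A[i]=7<=B[j]=19 take 7, i++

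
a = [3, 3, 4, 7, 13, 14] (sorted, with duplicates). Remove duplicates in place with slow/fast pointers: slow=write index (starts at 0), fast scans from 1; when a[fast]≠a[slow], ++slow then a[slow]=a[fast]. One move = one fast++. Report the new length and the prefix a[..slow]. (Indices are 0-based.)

length 5; prefix = [3, 4, 7, 13, 14]

slow=0 fast=1: a[fast]=3=a[slow] dup, fast++
slow=0 fast=2: a[fast]=4≠a[slow]=3 write a[1]=4, slow++,fast++
slow=1 fast=3: a[fast]=7≠a[slow]=4 write a[2]=7, slow++,fast++
slow=2 fast=4: a[fast]=13≠a[slow]=7 write a[3]=13, slow++,fast++
slow=3 fast=5: a[fast]=14≠a[slow]=13 write a[4]=14, slow++,fast++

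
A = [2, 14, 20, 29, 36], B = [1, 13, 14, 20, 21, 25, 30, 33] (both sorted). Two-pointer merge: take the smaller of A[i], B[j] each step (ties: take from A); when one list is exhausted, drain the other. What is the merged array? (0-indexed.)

i=0 j=0: A[i]=2>B[j]=1 take 1, j++
i=0 j=1: A[i]=2<=B[j]=13 take 2, i++
i=1 j=1: A[i]=14>B[j]=13 take 13, j++
i=1 j=2: A[i]=14<=B[j]=14 take 14, i++
i=2 j=2: A[i]=20>B[j]=14 take 14, j++
i=2 j=3: A[i]=20<=B[j]=20 take 20, i++
i=3 j=3: A[i]=29>B[j]=20 take 20, j++
i=3 j=4: A[i]=29>B[j]=21 take 21, j++
i=3 j=5: A[i]=29>B[j]=25 take 25, j++
i=3 j=6: A[i]=29<=B[j]=30 take 29, i++
i=4 j=6: A[i]=36>B[j]=30 take 30, j++
i=4 j=7: A[i]=36>B[j]=33 take 33, j++
i=4 j=8: B done, take A[i]=36, i++

[1, 2, 13, 14, 14, 20, 20, 21, 25, 29, 30, 33, 36]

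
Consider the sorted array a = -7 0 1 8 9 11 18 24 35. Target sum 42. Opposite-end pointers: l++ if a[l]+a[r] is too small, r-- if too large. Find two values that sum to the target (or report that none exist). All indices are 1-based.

(18, 24)

[1,9] -7+35=28 <42 → l++
[2,9] 0+35=35 <42 → l++
[3,9] 1+35=36 <42 → l++
[4,9] 8+35=43 >42 → r--
[4,8] 8+24=32 <42 → l++
[5,8] 9+24=33 <42 → l++
[6,8] 11+24=35 <42 → l++
[7,8] 18+24=42 → found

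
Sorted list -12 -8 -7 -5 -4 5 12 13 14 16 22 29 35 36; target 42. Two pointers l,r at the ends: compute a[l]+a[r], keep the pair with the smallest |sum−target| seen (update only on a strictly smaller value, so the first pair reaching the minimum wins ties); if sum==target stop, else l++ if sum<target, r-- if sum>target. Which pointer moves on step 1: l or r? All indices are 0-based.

[0,13] -12+36=24 d=18 * → l++

l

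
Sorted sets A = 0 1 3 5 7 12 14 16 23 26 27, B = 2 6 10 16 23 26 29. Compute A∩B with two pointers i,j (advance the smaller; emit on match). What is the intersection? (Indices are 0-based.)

intersection = [16, 23, 26]

i=0 j=0: 0<2, i++
i=1 j=0: 1<2, i++
i=2 j=0: 3>2, j++
i=2 j=1: 3<6, i++
i=3 j=1: 5<6, i++
i=4 j=1: 7>6, j++
i=4 j=2: 7<10, i++
i=5 j=2: 12>10, j++
i=5 j=3: 12<16, i++
i=6 j=3: 14<16, i++
i=7 j=3: 16==16 emit, i++,j++
i=8 j=4: 23==23 emit, i++,j++
i=9 j=5: 26==26 emit, i++,j++
i=10 j=6: 27<29, i++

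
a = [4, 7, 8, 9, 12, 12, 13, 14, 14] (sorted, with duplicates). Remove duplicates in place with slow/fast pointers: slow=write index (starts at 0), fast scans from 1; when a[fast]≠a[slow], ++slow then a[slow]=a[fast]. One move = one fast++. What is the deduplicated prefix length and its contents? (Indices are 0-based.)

length 7; prefix = [4, 7, 8, 9, 12, 13, 14]

(s=0,f=1) a[fast]=7≠a[slow]=4 write a[1]=7 → slow++,fast++
(s=1,f=2) a[fast]=8≠a[slow]=7 write a[2]=8 → slow++,fast++
(s=2,f=3) a[fast]=9≠a[slow]=8 write a[3]=9 → slow++,fast++
(s=3,f=4) a[fast]=12≠a[slow]=9 write a[4]=12 → slow++,fast++
(s=4,f=5) a[fast]=12=a[slow] dup → fast++
(s=4,f=6) a[fast]=13≠a[slow]=12 write a[5]=13 → slow++,fast++
(s=5,f=7) a[fast]=14≠a[slow]=13 write a[6]=14 → slow++,fast++
(s=6,f=8) a[fast]=14=a[slow] dup → fast++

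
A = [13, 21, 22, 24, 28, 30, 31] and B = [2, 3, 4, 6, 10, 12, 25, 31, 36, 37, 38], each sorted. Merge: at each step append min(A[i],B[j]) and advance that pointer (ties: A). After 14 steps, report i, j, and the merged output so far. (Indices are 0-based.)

i=7, j=7, merged so far=[2, 3, 4, 6, 10, 12, 13, 21, 22, 24, 25, 28, 30, 31]

[i=0,j=0] A[i]=13>B[j]=2 take 2 → j++
[i=0,j=1] A[i]=13>B[j]=3 take 3 → j++
[i=0,j=2] A[i]=13>B[j]=4 take 4 → j++
[i=0,j=3] A[i]=13>B[j]=6 take 6 → j++
[i=0,j=4] A[i]=13>B[j]=10 take 10 → j++
[i=0,j=5] A[i]=13>B[j]=12 take 12 → j++
[i=0,j=6] A[i]=13<=B[j]=25 take 13 → i++
[i=1,j=6] A[i]=21<=B[j]=25 take 21 → i++
[i=2,j=6] A[i]=22<=B[j]=25 take 22 → i++
[i=3,j=6] A[i]=24<=B[j]=25 take 24 → i++
[i=4,j=6] A[i]=28>B[j]=25 take 25 → j++
[i=4,j=7] A[i]=28<=B[j]=31 take 28 → i++
[i=5,j=7] A[i]=30<=B[j]=31 take 30 → i++
[i=6,j=7] A[i]=31<=B[j]=31 take 31 → i++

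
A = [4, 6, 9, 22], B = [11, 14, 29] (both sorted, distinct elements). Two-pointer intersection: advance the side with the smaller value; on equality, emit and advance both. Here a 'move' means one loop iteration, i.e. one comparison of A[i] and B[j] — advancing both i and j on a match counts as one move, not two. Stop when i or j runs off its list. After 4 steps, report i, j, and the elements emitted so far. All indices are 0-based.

i=3, j=1, emitted=[]

i=0 j=0: 4<11, i++
i=1 j=0: 6<11, i++
i=2 j=0: 9<11, i++
i=3 j=0: 22>11, j++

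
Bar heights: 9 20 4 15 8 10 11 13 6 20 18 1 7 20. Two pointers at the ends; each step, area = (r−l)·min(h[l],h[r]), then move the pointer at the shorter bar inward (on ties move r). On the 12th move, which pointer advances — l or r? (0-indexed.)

r

[0,13] min(9,20)*13=117 best=117 * → l++
[1,13] min(20,20)*12=240 best=240 * → r--
[1,12] min(20,7)*11=77 best=240 → r--
[1,11] min(20,1)*10=10 best=240 → r--
[1,10] min(20,18)*9=162 best=240 → r--
[1,9] min(20,20)*8=160 best=240 → r--
[1,8] min(20,6)*7=42 best=240 → r--
[1,7] min(20,13)*6=78 best=240 → r--
[1,6] min(20,11)*5=55 best=240 → r--
[1,5] min(20,10)*4=40 best=240 → r--
[1,4] min(20,8)*3=24 best=240 → r--
[1,3] min(20,15)*2=30 best=240 → r--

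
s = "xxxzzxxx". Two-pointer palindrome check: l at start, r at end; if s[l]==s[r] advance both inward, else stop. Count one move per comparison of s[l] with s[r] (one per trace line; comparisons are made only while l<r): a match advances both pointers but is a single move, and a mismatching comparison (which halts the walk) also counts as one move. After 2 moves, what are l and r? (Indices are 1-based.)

[1,8] 'x'=='x' → l++,r--
[2,7] 'x'=='x' → l++,r--

l=3, r=6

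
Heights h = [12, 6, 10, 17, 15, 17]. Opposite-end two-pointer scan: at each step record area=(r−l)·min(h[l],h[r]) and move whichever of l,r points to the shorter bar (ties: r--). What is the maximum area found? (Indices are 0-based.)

max area = 60

[0,5] min(12,17)*5=60 best=60 * → l++
[1,5] min(6,17)*4=24 best=60 → l++
[2,5] min(10,17)*3=30 best=60 → l++
[3,5] min(17,17)*2=34 best=60 → r--
[3,4] min(17,15)*1=15 best=60 → r--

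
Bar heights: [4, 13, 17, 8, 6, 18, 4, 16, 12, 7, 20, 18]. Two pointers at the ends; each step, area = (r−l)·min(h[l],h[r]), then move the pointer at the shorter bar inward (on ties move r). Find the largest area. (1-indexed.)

l=1 r=12: min(4,18)*11=44 best=44 *, l++
l=2 r=12: min(13,18)*10=130 best=130 *, l++
l=3 r=12: min(17,18)*9=153 best=153 *, l++
l=4 r=12: min(8,18)*8=64 best=153, l++
l=5 r=12: min(6,18)*7=42 best=153, l++
l=6 r=12: min(18,18)*6=108 best=153, r--
l=6 r=11: min(18,20)*5=90 best=153, l++
l=7 r=11: min(4,20)*4=16 best=153, l++
l=8 r=11: min(16,20)*3=48 best=153, l++
l=9 r=11: min(12,20)*2=24 best=153, l++
l=10 r=11: min(7,20)*1=7 best=153, l++

max area = 153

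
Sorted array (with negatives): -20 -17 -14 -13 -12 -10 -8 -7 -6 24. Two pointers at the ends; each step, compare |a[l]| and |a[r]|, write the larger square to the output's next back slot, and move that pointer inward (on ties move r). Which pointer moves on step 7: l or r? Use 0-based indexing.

l=0 r=9: |-20|<=|24| out[9]=576, r--
l=0 r=8: |-20|>|-6| out[8]=400, l++
l=1 r=8: |-17|>|-6| out[7]=289, l++
l=2 r=8: |-14|>|-6| out[6]=196, l++
l=3 r=8: |-13|>|-6| out[5]=169, l++
l=4 r=8: |-12|>|-6| out[4]=144, l++
l=5 r=8: |-10|>|-6| out[3]=100, l++

l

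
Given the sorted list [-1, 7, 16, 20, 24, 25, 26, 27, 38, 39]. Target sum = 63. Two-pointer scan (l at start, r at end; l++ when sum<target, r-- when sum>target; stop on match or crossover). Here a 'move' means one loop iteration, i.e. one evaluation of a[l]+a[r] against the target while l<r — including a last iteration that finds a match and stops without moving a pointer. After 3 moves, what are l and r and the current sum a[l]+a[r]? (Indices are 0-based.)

l=3, r=9, sum=59

l=0 r=9: -1+39=38 <63, l++
l=1 r=9: 7+39=46 <63, l++
l=2 r=9: 16+39=55 <63, l++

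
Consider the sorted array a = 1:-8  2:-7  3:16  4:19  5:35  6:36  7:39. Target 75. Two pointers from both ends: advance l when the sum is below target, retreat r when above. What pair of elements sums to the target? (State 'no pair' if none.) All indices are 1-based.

l=1 r=7: -8+39=31 <75, l++
l=2 r=7: -7+39=32 <75, l++
l=3 r=7: 16+39=55 <75, l++
l=4 r=7: 19+39=58 <75, l++
l=5 r=7: 35+39=74 <75, l++
l=6 r=7: 36+39=75, found

(36, 39)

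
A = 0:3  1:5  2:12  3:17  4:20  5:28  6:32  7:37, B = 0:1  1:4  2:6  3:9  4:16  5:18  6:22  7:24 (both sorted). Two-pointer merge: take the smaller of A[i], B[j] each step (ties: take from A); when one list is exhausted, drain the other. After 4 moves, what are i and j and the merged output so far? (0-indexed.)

i=2, j=2, merged so far=[1, 3, 4, 5]

[i=0,j=0] A[i]=3>B[j]=1 take 1 → j++
[i=0,j=1] A[i]=3<=B[j]=4 take 3 → i++
[i=1,j=1] A[i]=5>B[j]=4 take 4 → j++
[i=1,j=2] A[i]=5<=B[j]=6 take 5 → i++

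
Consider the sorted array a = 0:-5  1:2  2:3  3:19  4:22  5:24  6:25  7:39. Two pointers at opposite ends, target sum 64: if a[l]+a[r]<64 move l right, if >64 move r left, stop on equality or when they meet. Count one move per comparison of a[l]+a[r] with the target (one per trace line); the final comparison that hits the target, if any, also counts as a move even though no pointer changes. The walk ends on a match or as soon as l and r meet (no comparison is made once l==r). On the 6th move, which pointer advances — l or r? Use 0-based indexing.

l=0 r=7: -5+39=34 <64, l++
l=1 r=7: 2+39=41 <64, l++
l=2 r=7: 3+39=42 <64, l++
l=3 r=7: 19+39=58 <64, l++
l=4 r=7: 22+39=61 <64, l++
l=5 r=7: 24+39=63 <64, l++

l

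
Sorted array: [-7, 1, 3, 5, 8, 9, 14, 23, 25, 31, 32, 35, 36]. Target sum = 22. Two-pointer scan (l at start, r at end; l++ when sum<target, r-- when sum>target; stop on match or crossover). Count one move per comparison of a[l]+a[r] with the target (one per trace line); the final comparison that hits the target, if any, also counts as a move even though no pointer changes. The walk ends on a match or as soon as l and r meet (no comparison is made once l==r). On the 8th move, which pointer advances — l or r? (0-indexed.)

l

l=0 r=12: -7+36=29 >22, r--
l=0 r=11: -7+35=28 >22, r--
l=0 r=10: -7+32=25 >22, r--
l=0 r=9: -7+31=24 >22, r--
l=0 r=8: -7+25=18 <22, l++
l=1 r=8: 1+25=26 >22, r--
l=1 r=7: 1+23=24 >22, r--
l=1 r=6: 1+14=15 <22, l++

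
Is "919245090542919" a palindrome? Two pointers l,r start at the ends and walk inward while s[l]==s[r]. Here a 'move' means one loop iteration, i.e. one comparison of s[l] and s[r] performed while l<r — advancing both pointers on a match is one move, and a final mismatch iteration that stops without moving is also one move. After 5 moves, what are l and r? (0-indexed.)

[0,14] '9'=='9' → l++,r--
[1,13] '1'=='1' → l++,r--
[2,12] '9'=='9' → l++,r--
[3,11] '2'=='2' → l++,r--
[4,10] '4'=='4' → l++,r--

l=5, r=9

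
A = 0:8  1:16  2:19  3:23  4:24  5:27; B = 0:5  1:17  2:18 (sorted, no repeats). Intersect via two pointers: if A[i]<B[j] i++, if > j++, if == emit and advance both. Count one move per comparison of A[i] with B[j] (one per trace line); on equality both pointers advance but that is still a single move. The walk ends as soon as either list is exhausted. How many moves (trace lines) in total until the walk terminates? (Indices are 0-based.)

i=0 j=0: 8>5, j++
i=0 j=1: 8<17, i++
i=1 j=1: 16<17, i++
i=2 j=1: 19>17, j++
i=2 j=2: 19>18, j++

5 moves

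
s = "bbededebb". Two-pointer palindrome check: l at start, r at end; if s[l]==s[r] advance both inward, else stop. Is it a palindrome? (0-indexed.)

[0,8] 'b'=='b' → l++,r--
[1,7] 'b'=='b' → l++,r--
[2,6] 'e'=='e' → l++,r--
[3,5] 'd'=='d' → l++,r--

palindrome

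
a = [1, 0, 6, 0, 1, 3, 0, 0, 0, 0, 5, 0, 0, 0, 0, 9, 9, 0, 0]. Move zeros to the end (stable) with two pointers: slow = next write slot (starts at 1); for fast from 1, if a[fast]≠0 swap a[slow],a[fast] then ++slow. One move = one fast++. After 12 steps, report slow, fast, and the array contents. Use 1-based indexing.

slow=6, fast=13, a=[1, 6, 1, 3, 5, 0, 0, 0, 0, 0, 0, 0, 0, 0, 0, 9, 9, 0, 0]

slow=1 fast=1: a[fast]=1≠0 swap→a[1]=1, slow++,fast++
slow=2 fast=2: a[fast]=0, fast++
slow=2 fast=3: a[fast]=6≠0 swap→a[2]=6, slow++,fast++
slow=3 fast=4: a[fast]=0, fast++
slow=3 fast=5: a[fast]=1≠0 swap→a[3]=1, slow++,fast++
slow=4 fast=6: a[fast]=3≠0 swap→a[4]=3, slow++,fast++
slow=5 fast=7: a[fast]=0, fast++
slow=5 fast=8: a[fast]=0, fast++
slow=5 fast=9: a[fast]=0, fast++
slow=5 fast=10: a[fast]=0, fast++
slow=5 fast=11: a[fast]=5≠0 swap→a[5]=5, slow++,fast++
slow=6 fast=12: a[fast]=0, fast++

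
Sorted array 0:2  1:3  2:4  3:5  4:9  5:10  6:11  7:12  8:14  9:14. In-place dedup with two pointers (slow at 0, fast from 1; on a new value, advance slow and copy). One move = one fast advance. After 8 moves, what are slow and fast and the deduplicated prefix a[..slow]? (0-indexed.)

(s=0,f=1) a[fast]=3≠a[slow]=2 write a[1]=3 → slow++,fast++
(s=1,f=2) a[fast]=4≠a[slow]=3 write a[2]=4 → slow++,fast++
(s=2,f=3) a[fast]=5≠a[slow]=4 write a[3]=5 → slow++,fast++
(s=3,f=4) a[fast]=9≠a[slow]=5 write a[4]=9 → slow++,fast++
(s=4,f=5) a[fast]=10≠a[slow]=9 write a[5]=10 → slow++,fast++
(s=5,f=6) a[fast]=11≠a[slow]=10 write a[6]=11 → slow++,fast++
(s=6,f=7) a[fast]=12≠a[slow]=11 write a[7]=12 → slow++,fast++
(s=7,f=8) a[fast]=14≠a[slow]=12 write a[8]=14 → slow++,fast++

slow=8, fast=9, prefix=[2, 3, 4, 5, 9, 10, 11, 12, 14]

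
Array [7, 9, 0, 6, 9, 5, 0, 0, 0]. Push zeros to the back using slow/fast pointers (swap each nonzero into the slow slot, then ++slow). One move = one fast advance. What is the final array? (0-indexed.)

[7, 9, 6, 9, 5, 0, 0, 0, 0]

(s=0,f=0) a[fast]=7≠0 swap→a[0]=7 → slow++,fast++
(s=1,f=1) a[fast]=9≠0 swap→a[1]=9 → slow++,fast++
(s=2,f=2) a[fast]=0 → fast++
(s=2,f=3) a[fast]=6≠0 swap→a[2]=6 → slow++,fast++
(s=3,f=4) a[fast]=9≠0 swap→a[3]=9 → slow++,fast++
(s=4,f=5) a[fast]=5≠0 swap→a[4]=5 → slow++,fast++
(s=5,f=6) a[fast]=0 → fast++
(s=5,f=7) a[fast]=0 → fast++
(s=5,f=8) a[fast]=0 → fast++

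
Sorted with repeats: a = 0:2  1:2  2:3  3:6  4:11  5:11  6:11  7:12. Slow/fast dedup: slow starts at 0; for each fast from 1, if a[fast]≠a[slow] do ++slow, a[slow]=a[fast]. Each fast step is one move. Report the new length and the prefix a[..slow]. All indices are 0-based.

(s=0,f=1) a[fast]=2=a[slow] dup → fast++
(s=0,f=2) a[fast]=3≠a[slow]=2 write a[1]=3 → slow++,fast++
(s=1,f=3) a[fast]=6≠a[slow]=3 write a[2]=6 → slow++,fast++
(s=2,f=4) a[fast]=11≠a[slow]=6 write a[3]=11 → slow++,fast++
(s=3,f=5) a[fast]=11=a[slow] dup → fast++
(s=3,f=6) a[fast]=11=a[slow] dup → fast++
(s=3,f=7) a[fast]=12≠a[slow]=11 write a[4]=12 → slow++,fast++

length 5; prefix = [2, 3, 6, 11, 12]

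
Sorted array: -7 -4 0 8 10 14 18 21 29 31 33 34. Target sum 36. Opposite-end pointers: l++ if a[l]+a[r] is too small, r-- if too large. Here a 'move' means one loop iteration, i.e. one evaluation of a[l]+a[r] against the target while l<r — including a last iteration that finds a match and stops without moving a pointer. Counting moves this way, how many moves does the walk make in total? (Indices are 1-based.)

[1,12] -7+34=27 <36 → l++
[2,12] -4+34=30 <36 → l++
[3,12] 0+34=34 <36 → l++
[4,12] 8+34=42 >36 → r--
[4,11] 8+33=41 >36 → r--
[4,10] 8+31=39 >36 → r--
[4,9] 8+29=37 >36 → r--
[4,8] 8+21=29 <36 → l++
[5,8] 10+21=31 <36 → l++
[6,8] 14+21=35 <36 → l++
[7,8] 18+21=39 >36 → r--

11 moves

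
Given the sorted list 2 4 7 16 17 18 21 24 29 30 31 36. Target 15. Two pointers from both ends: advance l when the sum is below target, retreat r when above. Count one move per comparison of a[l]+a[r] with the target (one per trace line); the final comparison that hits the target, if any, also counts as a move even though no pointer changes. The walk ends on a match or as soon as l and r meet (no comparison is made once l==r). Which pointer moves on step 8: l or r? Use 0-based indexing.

[0,11] 2+36=38 >15 → r--
[0,10] 2+31=33 >15 → r--
[0,9] 2+30=32 >15 → r--
[0,8] 2+29=31 >15 → r--
[0,7] 2+24=26 >15 → r--
[0,6] 2+21=23 >15 → r--
[0,5] 2+18=20 >15 → r--
[0,4] 2+17=19 >15 → r--

r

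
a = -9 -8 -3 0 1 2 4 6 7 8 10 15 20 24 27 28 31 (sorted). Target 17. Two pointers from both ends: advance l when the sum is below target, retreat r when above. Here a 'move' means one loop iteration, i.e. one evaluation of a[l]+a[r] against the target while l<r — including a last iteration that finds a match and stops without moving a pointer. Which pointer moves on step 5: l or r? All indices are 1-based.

l

l=1 r=17: -9+31=22 >17, r--
l=1 r=16: -9+28=19 >17, r--
l=1 r=15: -9+27=18 >17, r--
l=1 r=14: -9+24=15 <17, l++
l=2 r=14: -8+24=16 <17, l++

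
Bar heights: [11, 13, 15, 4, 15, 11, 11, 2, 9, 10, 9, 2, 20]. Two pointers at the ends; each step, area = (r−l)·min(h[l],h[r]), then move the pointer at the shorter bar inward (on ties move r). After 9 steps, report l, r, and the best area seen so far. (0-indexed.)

l=9, r=12, best area=150

l=0 r=12: min(11,20)*12=132 best=132 *, l++
l=1 r=12: min(13,20)*11=143 best=143 *, l++
l=2 r=12: min(15,20)*10=150 best=150 *, l++
l=3 r=12: min(4,20)*9=36 best=150, l++
l=4 r=12: min(15,20)*8=120 best=150, l++
l=5 r=12: min(11,20)*7=77 best=150, l++
l=6 r=12: min(11,20)*6=66 best=150, l++
l=7 r=12: min(2,20)*5=10 best=150, l++
l=8 r=12: min(9,20)*4=36 best=150, l++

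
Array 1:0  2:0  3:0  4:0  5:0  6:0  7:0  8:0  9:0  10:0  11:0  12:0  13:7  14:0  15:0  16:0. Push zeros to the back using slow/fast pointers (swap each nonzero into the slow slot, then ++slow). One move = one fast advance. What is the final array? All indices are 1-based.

(s=1,f=1) a[fast]=0 → fast++
(s=1,f=2) a[fast]=0 → fast++
(s=1,f=3) a[fast]=0 → fast++
(s=1,f=4) a[fast]=0 → fast++
(s=1,f=5) a[fast]=0 → fast++
(s=1,f=6) a[fast]=0 → fast++
(s=1,f=7) a[fast]=0 → fast++
(s=1,f=8) a[fast]=0 → fast++
(s=1,f=9) a[fast]=0 → fast++
(s=1,f=10) a[fast]=0 → fast++
(s=1,f=11) a[fast]=0 → fast++
(s=1,f=12) a[fast]=0 → fast++
(s=1,f=13) a[fast]=7≠0 swap→a[1]=7 → slow++,fast++
(s=2,f=14) a[fast]=0 → fast++
(s=2,f=15) a[fast]=0 → fast++
(s=2,f=16) a[fast]=0 → fast++

[7, 0, 0, 0, 0, 0, 0, 0, 0, 0, 0, 0, 0, 0, 0, 0]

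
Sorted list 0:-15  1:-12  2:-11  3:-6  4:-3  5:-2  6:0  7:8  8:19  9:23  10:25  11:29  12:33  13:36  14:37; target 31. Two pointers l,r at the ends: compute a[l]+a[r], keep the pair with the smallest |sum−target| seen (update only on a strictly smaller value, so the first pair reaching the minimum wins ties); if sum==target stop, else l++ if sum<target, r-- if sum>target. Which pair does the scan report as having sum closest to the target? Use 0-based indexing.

[0,14] -15+37=22 d=9 * → l++
[1,14] -12+37=25 d=6 * → l++
[2,14] -11+37=26 d=5 * → l++
[3,14] -6+37=31 d=0 * → stop

pair (-6, 37) with sum 31 (|Δ|=0)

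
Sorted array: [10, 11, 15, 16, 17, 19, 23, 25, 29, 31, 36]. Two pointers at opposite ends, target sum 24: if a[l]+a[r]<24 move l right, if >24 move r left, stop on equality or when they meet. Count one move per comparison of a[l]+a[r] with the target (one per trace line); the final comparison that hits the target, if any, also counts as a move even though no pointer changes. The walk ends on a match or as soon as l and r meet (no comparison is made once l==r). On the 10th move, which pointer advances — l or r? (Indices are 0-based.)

[0,10] 10+36=46 >24 → r--
[0,9] 10+31=41 >24 → r--
[0,8] 10+29=39 >24 → r--
[0,7] 10+25=35 >24 → r--
[0,6] 10+23=33 >24 → r--
[0,5] 10+19=29 >24 → r--
[0,4] 10+17=27 >24 → r--
[0,3] 10+16=26 >24 → r--
[0,2] 10+15=25 >24 → r--
[0,1] 10+11=21 <24 → l++

l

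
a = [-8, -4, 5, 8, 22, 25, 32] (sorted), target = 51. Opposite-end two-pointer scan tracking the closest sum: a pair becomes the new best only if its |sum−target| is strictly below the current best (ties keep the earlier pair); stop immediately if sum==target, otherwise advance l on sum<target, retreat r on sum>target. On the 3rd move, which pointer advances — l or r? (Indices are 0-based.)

l

[0,6] -8+32=24 d=27 * → l++
[1,6] -4+32=28 d=23 * → l++
[2,6] 5+32=37 d=14 * → l++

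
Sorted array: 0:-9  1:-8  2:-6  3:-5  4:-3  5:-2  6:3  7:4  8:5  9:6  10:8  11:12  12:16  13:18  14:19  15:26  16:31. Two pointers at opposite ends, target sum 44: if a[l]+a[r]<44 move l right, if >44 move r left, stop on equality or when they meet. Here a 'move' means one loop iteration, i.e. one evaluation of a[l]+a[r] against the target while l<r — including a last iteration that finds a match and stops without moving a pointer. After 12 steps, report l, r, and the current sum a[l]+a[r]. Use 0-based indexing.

l=12, r=16, sum=47

l=0 r=16: -9+31=22 <44, l++
l=1 r=16: -8+31=23 <44, l++
l=2 r=16: -6+31=25 <44, l++
l=3 r=16: -5+31=26 <44, l++
l=4 r=16: -3+31=28 <44, l++
l=5 r=16: -2+31=29 <44, l++
l=6 r=16: 3+31=34 <44, l++
l=7 r=16: 4+31=35 <44, l++
l=8 r=16: 5+31=36 <44, l++
l=9 r=16: 6+31=37 <44, l++
l=10 r=16: 8+31=39 <44, l++
l=11 r=16: 12+31=43 <44, l++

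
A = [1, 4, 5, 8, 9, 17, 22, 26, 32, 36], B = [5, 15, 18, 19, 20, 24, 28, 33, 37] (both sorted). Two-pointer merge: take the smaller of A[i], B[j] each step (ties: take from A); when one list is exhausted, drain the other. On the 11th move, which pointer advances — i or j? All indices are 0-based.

[i=0,j=0] A[i]=1<=B[j]=5 take 1 → i++
[i=1,j=0] A[i]=4<=B[j]=5 take 4 → i++
[i=2,j=0] A[i]=5<=B[j]=5 take 5 → i++
[i=3,j=0] A[i]=8>B[j]=5 take 5 → j++
[i=3,j=1] A[i]=8<=B[j]=15 take 8 → i++
[i=4,j=1] A[i]=9<=B[j]=15 take 9 → i++
[i=5,j=1] A[i]=17>B[j]=15 take 15 → j++
[i=5,j=2] A[i]=17<=B[j]=18 take 17 → i++
[i=6,j=2] A[i]=22>B[j]=18 take 18 → j++
[i=6,j=3] A[i]=22>B[j]=19 take 19 → j++
[i=6,j=4] A[i]=22>B[j]=20 take 20 → j++

j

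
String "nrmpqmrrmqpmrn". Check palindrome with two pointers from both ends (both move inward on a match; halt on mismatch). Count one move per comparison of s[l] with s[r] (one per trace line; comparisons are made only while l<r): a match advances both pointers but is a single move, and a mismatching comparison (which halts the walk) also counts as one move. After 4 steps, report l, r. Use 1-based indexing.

l=1 r=14: 'n'=='n', l++,r--
l=2 r=13: 'r'=='r', l++,r--
l=3 r=12: 'm'=='m', l++,r--
l=4 r=11: 'p'=='p', l++,r--

l=5, r=10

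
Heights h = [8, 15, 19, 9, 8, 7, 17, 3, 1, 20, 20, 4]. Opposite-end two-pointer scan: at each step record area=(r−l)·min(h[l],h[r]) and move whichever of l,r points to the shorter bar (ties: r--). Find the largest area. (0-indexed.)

l=0 r=11: min(8,4)*11=44 best=44 *, r--
l=0 r=10: min(8,20)*10=80 best=80 *, l++
l=1 r=10: min(15,20)*9=135 best=135 *, l++
l=2 r=10: min(19,20)*8=152 best=152 *, l++
l=3 r=10: min(9,20)*7=63 best=152, l++
l=4 r=10: min(8,20)*6=48 best=152, l++
l=5 r=10: min(7,20)*5=35 best=152, l++
l=6 r=10: min(17,20)*4=68 best=152, l++
l=7 r=10: min(3,20)*3=9 best=152, l++
l=8 r=10: min(1,20)*2=2 best=152, l++
l=9 r=10: min(20,20)*1=20 best=152, r--

max area = 152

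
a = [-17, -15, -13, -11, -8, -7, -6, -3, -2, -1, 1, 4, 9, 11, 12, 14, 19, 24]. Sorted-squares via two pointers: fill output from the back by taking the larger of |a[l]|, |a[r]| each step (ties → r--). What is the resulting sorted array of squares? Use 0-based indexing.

[1, 1, 4, 9, 16, 36, 49, 64, 81, 121, 121, 144, 169, 196, 225, 289, 361, 576]

[0,17] |-17|<=|24| out[17]=576 → r--
[0,16] |-17|<=|19| out[16]=361 → r--
[0,15] |-17|>|14| out[15]=289 → l++
[1,15] |-15|>|14| out[14]=225 → l++
[2,15] |-13|<=|14| out[13]=196 → r--
[2,14] |-13|>|12| out[12]=169 → l++
[3,14] |-11|<=|12| out[11]=144 → r--
[3,13] |-11|<=|11| out[10]=121 → r--
[3,12] |-11|>|9| out[9]=121 → l++
[4,12] |-8|<=|9| out[8]=81 → r--
[4,11] |-8|>|4| out[7]=64 → l++
[5,11] |-7|>|4| out[6]=49 → l++
[6,11] |-6|>|4| out[5]=36 → l++
[7,11] |-3|<=|4| out[4]=16 → r--
[7,10] |-3|>|1| out[3]=9 → l++
[8,10] |-2|>|1| out[2]=4 → l++
[9,10] |-1|<=|1| out[1]=1 → r--
[9,9] |-1|<=|-1| out[0]=1 → r--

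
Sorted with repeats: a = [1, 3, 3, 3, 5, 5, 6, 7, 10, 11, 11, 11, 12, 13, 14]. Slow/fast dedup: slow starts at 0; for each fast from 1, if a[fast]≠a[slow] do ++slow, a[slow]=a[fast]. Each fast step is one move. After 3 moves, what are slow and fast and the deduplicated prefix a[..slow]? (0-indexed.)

(s=0,f=1) a[fast]=3≠a[slow]=1 write a[1]=3 → slow++,fast++
(s=1,f=2) a[fast]=3=a[slow] dup → fast++
(s=1,f=3) a[fast]=3=a[slow] dup → fast++

slow=1, fast=4, prefix=[1, 3]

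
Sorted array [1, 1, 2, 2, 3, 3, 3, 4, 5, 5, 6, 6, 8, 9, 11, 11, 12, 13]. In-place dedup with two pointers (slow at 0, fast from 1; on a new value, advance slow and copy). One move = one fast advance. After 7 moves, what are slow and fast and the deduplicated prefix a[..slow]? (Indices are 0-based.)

slow=3, fast=8, prefix=[1, 2, 3, 4]

(s=0,f=1) a[fast]=1=a[slow] dup → fast++
(s=0,f=2) a[fast]=2≠a[slow]=1 write a[1]=2 → slow++,fast++
(s=1,f=3) a[fast]=2=a[slow] dup → fast++
(s=1,f=4) a[fast]=3≠a[slow]=2 write a[2]=3 → slow++,fast++
(s=2,f=5) a[fast]=3=a[slow] dup → fast++
(s=2,f=6) a[fast]=3=a[slow] dup → fast++
(s=2,f=7) a[fast]=4≠a[slow]=3 write a[3]=4 → slow++,fast++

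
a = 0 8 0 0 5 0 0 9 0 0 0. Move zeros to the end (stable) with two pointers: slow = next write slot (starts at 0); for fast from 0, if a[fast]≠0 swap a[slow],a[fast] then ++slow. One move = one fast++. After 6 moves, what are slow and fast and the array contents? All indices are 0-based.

slow=2, fast=6, a=[8, 5, 0, 0, 0, 0, 0, 9, 0, 0, 0]

slow=0 fast=0: a[fast]=0, fast++
slow=0 fast=1: a[fast]=8≠0 swap→a[0]=8, slow++,fast++
slow=1 fast=2: a[fast]=0, fast++
slow=1 fast=3: a[fast]=0, fast++
slow=1 fast=4: a[fast]=5≠0 swap→a[1]=5, slow++,fast++
slow=2 fast=5: a[fast]=0, fast++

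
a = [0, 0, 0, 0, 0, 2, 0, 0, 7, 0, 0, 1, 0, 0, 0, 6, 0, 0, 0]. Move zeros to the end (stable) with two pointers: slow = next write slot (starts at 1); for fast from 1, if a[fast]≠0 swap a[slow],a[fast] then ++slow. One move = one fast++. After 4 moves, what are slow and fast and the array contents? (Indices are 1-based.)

slow=1, fast=5, a=[0, 0, 0, 0, 0, 2, 0, 0, 7, 0, 0, 1, 0, 0, 0, 6, 0, 0, 0]

(s=1,f=1) a[fast]=0 → fast++
(s=1,f=2) a[fast]=0 → fast++
(s=1,f=3) a[fast]=0 → fast++
(s=1,f=4) a[fast]=0 → fast++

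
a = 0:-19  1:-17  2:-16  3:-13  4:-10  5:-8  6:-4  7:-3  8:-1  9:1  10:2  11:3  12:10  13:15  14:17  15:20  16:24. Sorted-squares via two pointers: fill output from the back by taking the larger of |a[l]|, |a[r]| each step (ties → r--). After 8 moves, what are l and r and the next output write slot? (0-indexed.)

[0,16] |-19|<=|24| out[16]=576 → r--
[0,15] |-19|<=|20| out[15]=400 → r--
[0,14] |-19|>|17| out[14]=361 → l++
[1,14] |-17|<=|17| out[13]=289 → r--
[1,13] |-17|>|15| out[12]=289 → l++
[2,13] |-16|>|15| out[11]=256 → l++
[3,13] |-13|<=|15| out[10]=225 → r--
[3,12] |-13|>|10| out[9]=169 → l++

l=4, r=12, next write slot=8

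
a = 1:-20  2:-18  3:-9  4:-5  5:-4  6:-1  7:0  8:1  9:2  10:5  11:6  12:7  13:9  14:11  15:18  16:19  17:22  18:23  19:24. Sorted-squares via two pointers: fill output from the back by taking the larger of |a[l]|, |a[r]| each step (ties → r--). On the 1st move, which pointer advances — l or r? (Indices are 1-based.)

r

[1,19] |-20|<=|24| out[19]=576 → r--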